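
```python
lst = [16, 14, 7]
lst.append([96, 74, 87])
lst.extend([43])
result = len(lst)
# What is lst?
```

After line 1: lst = [16, 14, 7]
After line 2 (append adds [96, 74, 87] as single element): lst = [16, 14, 7, [96, 74, 87]]
After line 3 (extend unpacks [43], adds 43): lst = [16, 14, 7, [96, 74, 87], 43]
After line 4: result = len(lst) = 5

[16, 14, 7, [96, 74, 87], 43]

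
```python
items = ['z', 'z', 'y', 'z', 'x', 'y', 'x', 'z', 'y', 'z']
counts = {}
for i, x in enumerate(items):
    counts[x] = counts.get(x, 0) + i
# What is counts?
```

Initial: counts = {}, items = ['z', 'z', 'y', 'z', 'x', 'y', 'x', 'z', 'y', 'z']
i=0, x='z': counts = {'z': 0}
i=1, x='z': counts = {'z': 1}
i=2, x='y': counts = {'z': 1, 'y': 2}
i=3, x='z': counts = {'z': 4, 'y': 2}
i=4, x='x': counts = {'z': 4, 'y': 2, 'x': 4}
i=5, x='y': counts = {'z': 4, 'y': 7, 'x': 4}
i=6, x='x': counts = {'z': 4, 'y': 7, 'x': 10}
i=7, x='z': counts = {'z': 11, 'y': 7, 'x': 10}
i=8, x='y': counts = {'z': 11, 'y': 15, 'x': 10}
i=9, x='z': counts = {'z': 20, 'y': 15, 'x': 10}

{'z': 20, 'y': 15, 'x': 10}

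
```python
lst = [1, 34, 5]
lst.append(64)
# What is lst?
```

[1, 34, 5, 64]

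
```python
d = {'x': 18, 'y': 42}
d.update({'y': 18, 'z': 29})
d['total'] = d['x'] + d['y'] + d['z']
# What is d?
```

After line 1: d = {'x': 18, 'y': 42}
After line 2 (y overwritten, z added): d = {'x': 18, 'y': 18, 'z': 29}
After line 3 (total = 18 + 18 + 29 = 65): d = {'x': 18, 'y': 18, 'z': 29, 'total': 65}

{'x': 18, 'y': 18, 'z': 29, 'total': 65}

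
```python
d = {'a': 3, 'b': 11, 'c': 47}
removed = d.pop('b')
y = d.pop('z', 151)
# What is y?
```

After line 1: d = {'a': 3, 'b': 11, 'c': 47}
After line 2 (pop 'b' returns 11): d = {'a': 3, 'c': 47}, removed = 11
After line 3 (pop 'z' missing, returns default 151): d = {'a': 3, 'c': 47}, y = 151

151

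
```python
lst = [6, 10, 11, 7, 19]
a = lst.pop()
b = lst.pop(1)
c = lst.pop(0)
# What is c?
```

After line 1: lst = [6, 10, 11, 7, 19]
After line 2 (pop() -> a = 19): lst = [6, 10, 11, 7]
After line 3 (pop(1) -> b = 10): lst = [6, 11, 7]
After line 4 (pop(0) -> c = 6): lst = [11, 7]

6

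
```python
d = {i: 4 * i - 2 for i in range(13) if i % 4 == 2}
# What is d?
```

{2: 6, 6: 22, 10: 38}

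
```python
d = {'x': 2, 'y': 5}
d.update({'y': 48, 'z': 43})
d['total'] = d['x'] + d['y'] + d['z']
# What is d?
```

After line 1: d = {'x': 2, 'y': 5}
After line 2 (y overwritten, z added): d = {'x': 2, 'y': 48, 'z': 43}
After line 3 (total = 2 + 48 + 43 = 93): d = {'x': 2, 'y': 48, 'z': 43, 'total': 93}

{'x': 2, 'y': 48, 'z': 43, 'total': 93}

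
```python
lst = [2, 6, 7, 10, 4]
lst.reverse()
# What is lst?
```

[4, 10, 7, 6, 2]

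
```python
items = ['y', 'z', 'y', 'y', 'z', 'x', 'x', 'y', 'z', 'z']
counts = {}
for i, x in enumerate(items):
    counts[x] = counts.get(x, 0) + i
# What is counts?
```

Initial: counts = {}, items = ['y', 'z', 'y', 'y', 'z', 'x', 'x', 'y', 'z', 'z']
i=0, x='y': counts = {'y': 0}
i=1, x='z': counts = {'y': 0, 'z': 1}
i=2, x='y': counts = {'y': 2, 'z': 1}
i=3, x='y': counts = {'y': 5, 'z': 1}
i=4, x='z': counts = {'y': 5, 'z': 5}
i=5, x='x': counts = {'y': 5, 'z': 5, 'x': 5}
i=6, x='x': counts = {'y': 5, 'z': 5, 'x': 11}
i=7, x='y': counts = {'y': 12, 'z': 5, 'x': 11}
i=8, x='z': counts = {'y': 12, 'z': 13, 'x': 11}
i=9, x='z': counts = {'y': 12, 'z': 22, 'x': 11}

{'y': 12, 'z': 22, 'x': 11}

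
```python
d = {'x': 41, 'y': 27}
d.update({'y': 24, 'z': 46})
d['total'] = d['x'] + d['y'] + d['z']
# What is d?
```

After line 1: d = {'x': 41, 'y': 27}
After line 2 (y overwritten, z added): d = {'x': 41, 'y': 24, 'z': 46}
After line 3 (total = 41 + 24 + 46 = 111): d = {'x': 41, 'y': 24, 'z': 46, 'total': 111}

{'x': 41, 'y': 24, 'z': 46, 'total': 111}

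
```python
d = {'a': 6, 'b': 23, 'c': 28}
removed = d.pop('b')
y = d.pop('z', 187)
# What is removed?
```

After line 1: d = {'a': 6, 'b': 23, 'c': 28}
After line 2 (pop 'b' returns 23): d = {'a': 6, 'c': 28}, removed = 23
After line 3 (pop 'z' missing, returns default 187): d = {'a': 6, 'c': 28}, y = 187

23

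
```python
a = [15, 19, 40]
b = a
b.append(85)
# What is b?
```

After line 1: a = [15, 19, 40]
After line 2 (b = a is an alias, same object): a = [15, 19, 40], b = [15, 19, 40]
After line 3 (b.append mutates the shared list): a = [15, 19, 40, 85], b = [15, 19, 40, 85]

[15, 19, 40, 85]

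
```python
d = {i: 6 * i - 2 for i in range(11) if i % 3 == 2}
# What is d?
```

{2: 10, 5: 28, 8: 46}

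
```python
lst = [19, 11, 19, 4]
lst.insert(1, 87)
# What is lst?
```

[19, 87, 11, 19, 4]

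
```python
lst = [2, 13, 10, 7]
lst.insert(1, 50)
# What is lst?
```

[2, 50, 13, 10, 7]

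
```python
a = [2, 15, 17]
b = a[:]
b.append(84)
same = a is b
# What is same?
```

After line 1: a = [2, 15, 17]
After line 2 (b = a[:] is a shallow copy, new object): a = [2, 15, 17], b = [2, 15, 17]
After line 3 (append only mutates b): a = [2, 15, 17], b = [2, 15, 17, 84]
After line 4 (same = a is b; different objects -> False): same = False

False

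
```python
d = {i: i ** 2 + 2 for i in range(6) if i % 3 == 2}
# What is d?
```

{2: 6, 5: 27}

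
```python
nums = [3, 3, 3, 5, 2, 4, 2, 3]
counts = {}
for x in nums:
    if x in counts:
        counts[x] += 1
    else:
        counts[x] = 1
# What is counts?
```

Initial: counts = {}, nums = [3, 3, 3, 5, 2, 4, 2, 3]
See 3: counts = {3: 1}
See 3: counts = {3: 2}
See 3: counts = {3: 3}
See 5: counts = {3: 3, 5: 1}
See 2: counts = {3: 3, 5: 1, 2: 1}
See 4: counts = {3: 3, 5: 1, 2: 1, 4: 1}
See 2: counts = {3: 3, 5: 1, 2: 2, 4: 1}
See 3: counts = {3: 4, 5: 1, 2: 2, 4: 1}

{3: 4, 5: 1, 2: 2, 4: 1}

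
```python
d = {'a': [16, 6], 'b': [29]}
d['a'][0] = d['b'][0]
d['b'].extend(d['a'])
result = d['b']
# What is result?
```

After line 1: d = {'a': [16, 6], 'b': [29]}
After line 2 (a[0] = b[0] = 29): d = {'a': [29, 6], 'b': [29]}
After line 3 (b.extend(a) appends [29, 6]): d = {'a': [29, 6], 'b': [29, 29, 6]}
After line 4: result = d['b'] = [29, 29, 6]

[29, 29, 6]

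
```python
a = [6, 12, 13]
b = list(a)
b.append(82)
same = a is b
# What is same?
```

After line 1: a = [6, 12, 13]
After line 2 (b = list(a) is a shallow copy, new object): a = [6, 12, 13], b = [6, 12, 13]
After line 3 (append only mutates b): a = [6, 12, 13], b = [6, 12, 13, 82]
After line 4 (same = a is b; different objects -> False): same = False

False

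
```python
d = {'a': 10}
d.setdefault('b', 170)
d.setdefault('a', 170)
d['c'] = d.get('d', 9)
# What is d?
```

After line 1: d = {'a': 10}
After line 2 (setdefault adds 'b'=170): d = {'a': 10, 'b': 170}
After line 3 (setdefault 'a' no-op, already exists): d = {'a': 10, 'b': 170}
After line 4 (get('d', 9) returns default since 'd' not in d): d = {'a': 10, 'b': 170, 'c': 9}

{'a': 10, 'b': 170, 'c': 9}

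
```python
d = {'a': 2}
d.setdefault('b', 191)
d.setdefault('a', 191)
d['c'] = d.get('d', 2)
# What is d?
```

After line 1: d = {'a': 2}
After line 2 (setdefault adds 'b'=191): d = {'a': 2, 'b': 191}
After line 3 (setdefault 'a' no-op, already exists): d = {'a': 2, 'b': 191}
After line 4 (get('d', 2) returns default since 'd' not in d): d = {'a': 2, 'b': 191, 'c': 2}

{'a': 2, 'b': 191, 'c': 2}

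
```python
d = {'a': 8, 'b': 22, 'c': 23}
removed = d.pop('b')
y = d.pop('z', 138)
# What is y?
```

After line 1: d = {'a': 8, 'b': 22, 'c': 23}
After line 2 (pop 'b' returns 22): d = {'a': 8, 'c': 23}, removed = 22
After line 3 (pop 'z' missing, returns default 138): d = {'a': 8, 'c': 23}, y = 138

138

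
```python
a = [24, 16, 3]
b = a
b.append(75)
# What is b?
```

After line 1: a = [24, 16, 3]
After line 2 (b = a is an alias, same object): a = [24, 16, 3], b = [24, 16, 3]
After line 3 (b.append mutates the shared list): a = [24, 16, 3, 75], b = [24, 16, 3, 75]

[24, 16, 3, 75]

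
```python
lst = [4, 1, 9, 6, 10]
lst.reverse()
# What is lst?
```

[10, 6, 9, 1, 4]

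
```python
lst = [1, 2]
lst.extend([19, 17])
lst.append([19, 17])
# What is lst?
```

After line 1: lst = [1, 2]
After line 2 (extend unpacks [19, 17]): lst = [1, 2, 19, 17]
After line 3 (append adds [19, 17] as single element): lst = [1, 2, 19, 17, [19, 17]]

[1, 2, 19, 17, [19, 17]]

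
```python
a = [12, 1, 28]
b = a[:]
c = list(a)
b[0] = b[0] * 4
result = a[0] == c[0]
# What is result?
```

After line 1: a = [12, 1, 28]
After line 2 (b = a[:], copy): a = [12, 1, 28], b = [12, 1, 28]
After line 3 (c = list(a) is a copy, new object): c = [12, 1, 28]
After line 4 (b[0] = 12 * 4 = 48; only b mutates (copy)): a = [12, 1, 28], b = [48, 1, 28], c = [12, 1, 28]
After line 5 (a[0] = 12, c[0] = 12; result = True)

True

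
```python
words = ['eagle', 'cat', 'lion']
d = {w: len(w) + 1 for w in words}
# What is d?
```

{'eagle': 6, 'cat': 4, 'lion': 5}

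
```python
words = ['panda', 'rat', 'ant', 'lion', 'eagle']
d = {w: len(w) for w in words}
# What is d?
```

{'panda': 5, 'rat': 3, 'ant': 3, 'lion': 4, 'eagle': 5}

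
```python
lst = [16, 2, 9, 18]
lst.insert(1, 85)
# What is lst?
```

[16, 85, 2, 9, 18]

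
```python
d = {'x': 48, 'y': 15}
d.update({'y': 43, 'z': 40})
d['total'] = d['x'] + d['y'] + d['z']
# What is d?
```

After line 1: d = {'x': 48, 'y': 15}
After line 2 (y overwritten, z added): d = {'x': 48, 'y': 43, 'z': 40}
After line 3 (total = 48 + 43 + 40 = 131): d = {'x': 48, 'y': 43, 'z': 40, 'total': 131}

{'x': 48, 'y': 43, 'z': 40, 'total': 131}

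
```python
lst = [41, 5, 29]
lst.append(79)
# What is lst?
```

[41, 5, 29, 79]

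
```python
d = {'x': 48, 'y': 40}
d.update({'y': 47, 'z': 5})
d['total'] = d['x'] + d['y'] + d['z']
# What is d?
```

After line 1: d = {'x': 48, 'y': 40}
After line 2 (y overwritten, z added): d = {'x': 48, 'y': 47, 'z': 5}
After line 3 (total = 48 + 47 + 5 = 100): d = {'x': 48, 'y': 47, 'z': 5, 'total': 100}

{'x': 48, 'y': 47, 'z': 5, 'total': 100}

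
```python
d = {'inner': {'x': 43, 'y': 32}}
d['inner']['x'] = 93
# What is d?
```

After line 1: d = {'inner': {'x': 43, 'y': 32}}
After line 2 (inner x overwritten): d = {'inner': {'x': 93, 'y': 32}}

{'inner': {'x': 93, 'y': 32}}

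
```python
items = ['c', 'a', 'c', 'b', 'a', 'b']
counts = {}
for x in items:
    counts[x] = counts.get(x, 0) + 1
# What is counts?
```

Initial: counts = {}, items = ['c', 'a', 'c', 'b', 'a', 'b']
See 'c': counts = {'c': 1}
See 'a': counts = {'c': 1, 'a': 1}
See 'c': counts = {'c': 2, 'a': 1}
See 'b': counts = {'c': 2, 'a': 1, 'b': 1}
See 'a': counts = {'c': 2, 'a': 2, 'b': 1}
See 'b': counts = {'c': 2, 'a': 2, 'b': 2}

{'c': 2, 'a': 2, 'b': 2}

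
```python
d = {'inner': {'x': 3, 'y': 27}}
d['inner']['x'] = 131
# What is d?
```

After line 1: d = {'inner': {'x': 3, 'y': 27}}
After line 2 (inner x overwritten): d = {'inner': {'x': 131, 'y': 27}}

{'inner': {'x': 131, 'y': 27}}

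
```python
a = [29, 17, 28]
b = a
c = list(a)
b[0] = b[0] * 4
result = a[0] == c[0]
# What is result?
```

After line 1: a = [29, 17, 28]
After line 2 (b = a, alias): a = [29, 17, 28], b = [29, 17, 28]
After line 3 (c = list(a) is a copy, new object): c = [29, 17, 28]
After line 4 (b[0] = 29 * 4 = 116; mutates shared a/b): a = b = [116, 17, 28], c = [29, 17, 28]
After line 5 (a[0] = 116, c[0] = 29; result = False)

False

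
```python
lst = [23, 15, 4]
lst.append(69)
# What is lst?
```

[23, 15, 4, 69]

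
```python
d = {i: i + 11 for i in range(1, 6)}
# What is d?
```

{1: 12, 2: 13, 3: 14, 4: 15, 5: 16}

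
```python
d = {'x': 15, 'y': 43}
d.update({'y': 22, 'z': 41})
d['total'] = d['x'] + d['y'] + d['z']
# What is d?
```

After line 1: d = {'x': 15, 'y': 43}
After line 2 (y overwritten, z added): d = {'x': 15, 'y': 22, 'z': 41}
After line 3 (total = 15 + 22 + 41 = 78): d = {'x': 15, 'y': 22, 'z': 41, 'total': 78}

{'x': 15, 'y': 22, 'z': 41, 'total': 78}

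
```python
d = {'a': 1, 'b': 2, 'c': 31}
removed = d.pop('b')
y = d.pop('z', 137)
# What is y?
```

After line 1: d = {'a': 1, 'b': 2, 'c': 31}
After line 2 (pop 'b' returns 2): d = {'a': 1, 'c': 31}, removed = 2
After line 3 (pop 'z' missing, returns default 137): d = {'a': 1, 'c': 31}, y = 137

137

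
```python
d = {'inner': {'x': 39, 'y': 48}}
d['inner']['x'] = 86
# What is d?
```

After line 1: d = {'inner': {'x': 39, 'y': 48}}
After line 2 (inner x overwritten): d = {'inner': {'x': 86, 'y': 48}}

{'inner': {'x': 86, 'y': 48}}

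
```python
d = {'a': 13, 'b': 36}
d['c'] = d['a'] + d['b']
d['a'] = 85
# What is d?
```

After line 1: d = {'a': 13, 'b': 36}
After line 2 (d['c'] = 13 + 36): d = {'a': 13, 'b': 36, 'c': 49}
After line 3: d = {'a': 85, 'b': 36, 'c': 49}

{'a': 85, 'b': 36, 'c': 49}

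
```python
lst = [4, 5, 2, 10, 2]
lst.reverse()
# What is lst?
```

[2, 10, 2, 5, 4]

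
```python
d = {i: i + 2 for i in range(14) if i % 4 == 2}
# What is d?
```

{2: 4, 6: 8, 10: 12}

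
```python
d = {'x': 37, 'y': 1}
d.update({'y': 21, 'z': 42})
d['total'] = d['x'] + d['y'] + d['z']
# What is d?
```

After line 1: d = {'x': 37, 'y': 1}
After line 2 (y overwritten, z added): d = {'x': 37, 'y': 21, 'z': 42}
After line 3 (total = 37 + 21 + 42 = 100): d = {'x': 37, 'y': 21, 'z': 42, 'total': 100}

{'x': 37, 'y': 21, 'z': 42, 'total': 100}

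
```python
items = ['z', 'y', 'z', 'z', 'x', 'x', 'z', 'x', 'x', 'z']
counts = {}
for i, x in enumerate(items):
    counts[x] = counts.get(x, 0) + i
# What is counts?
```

Initial: counts = {}, items = ['z', 'y', 'z', 'z', 'x', 'x', 'z', 'x', 'x', 'z']
i=0, x='z': counts = {'z': 0}
i=1, x='y': counts = {'z': 0, 'y': 1}
i=2, x='z': counts = {'z': 2, 'y': 1}
i=3, x='z': counts = {'z': 5, 'y': 1}
i=4, x='x': counts = {'z': 5, 'y': 1, 'x': 4}
i=5, x='x': counts = {'z': 5, 'y': 1, 'x': 9}
i=6, x='z': counts = {'z': 11, 'y': 1, 'x': 9}
i=7, x='x': counts = {'z': 11, 'y': 1, 'x': 16}
i=8, x='x': counts = {'z': 11, 'y': 1, 'x': 24}
i=9, x='z': counts = {'z': 20, 'y': 1, 'x': 24}

{'z': 20, 'y': 1, 'x': 24}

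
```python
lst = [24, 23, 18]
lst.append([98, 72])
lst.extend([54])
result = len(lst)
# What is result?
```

After line 1: lst = [24, 23, 18]
After line 2 (append adds [98, 72] as single element): lst = [24, 23, 18, [98, 72]]
After line 3 (extend unpacks [54], adds 54): lst = [24, 23, 18, [98, 72], 54]
After line 4: result = len(lst) = 5

5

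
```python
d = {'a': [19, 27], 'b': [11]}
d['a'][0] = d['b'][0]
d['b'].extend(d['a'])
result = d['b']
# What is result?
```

After line 1: d = {'a': [19, 27], 'b': [11]}
After line 2 (a[0] = b[0] = 11): d = {'a': [11, 27], 'b': [11]}
After line 3 (b.extend(a) appends [11, 27]): d = {'a': [11, 27], 'b': [11, 11, 27]}
After line 4: result = d['b'] = [11, 11, 27]

[11, 11, 27]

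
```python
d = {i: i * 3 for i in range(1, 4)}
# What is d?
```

{1: 3, 2: 6, 3: 9}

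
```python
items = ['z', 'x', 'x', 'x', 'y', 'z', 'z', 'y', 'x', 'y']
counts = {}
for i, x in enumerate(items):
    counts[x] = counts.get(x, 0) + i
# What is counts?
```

Initial: counts = {}, items = ['z', 'x', 'x', 'x', 'y', 'z', 'z', 'y', 'x', 'y']
i=0, x='z': counts = {'z': 0}
i=1, x='x': counts = {'z': 0, 'x': 1}
i=2, x='x': counts = {'z': 0, 'x': 3}
i=3, x='x': counts = {'z': 0, 'x': 6}
i=4, x='y': counts = {'z': 0, 'x': 6, 'y': 4}
i=5, x='z': counts = {'z': 5, 'x': 6, 'y': 4}
i=6, x='z': counts = {'z': 11, 'x': 6, 'y': 4}
i=7, x='y': counts = {'z': 11, 'x': 6, 'y': 11}
i=8, x='x': counts = {'z': 11, 'x': 14, 'y': 11}
i=9, x='y': counts = {'z': 11, 'x': 14, 'y': 20}

{'z': 11, 'x': 14, 'y': 20}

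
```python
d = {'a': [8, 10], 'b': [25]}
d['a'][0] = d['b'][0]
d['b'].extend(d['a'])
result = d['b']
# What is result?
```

After line 1: d = {'a': [8, 10], 'b': [25]}
After line 2 (a[0] = b[0] = 25): d = {'a': [25, 10], 'b': [25]}
After line 3 (b.extend(a) appends [25, 10]): d = {'a': [25, 10], 'b': [25, 25, 10]}
After line 4: result = d['b'] = [25, 25, 10]

[25, 25, 10]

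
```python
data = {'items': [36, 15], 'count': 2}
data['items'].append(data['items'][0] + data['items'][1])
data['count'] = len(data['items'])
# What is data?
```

After line 1: data = {'items': [36, 15], 'count': 2}
After line 2 (append 36 + 15 = 51): data = {'items': [36, 15, 51], 'count': 2}
After line 3 (count = len(items) = 3): data = {'items': [36, 15, 51], 'count': 3}

{'items': [36, 15, 51], 'count': 3}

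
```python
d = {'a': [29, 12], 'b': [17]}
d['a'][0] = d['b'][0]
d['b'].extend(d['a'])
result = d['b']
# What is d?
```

After line 1: d = {'a': [29, 12], 'b': [17]}
After line 2 (a[0] = b[0] = 17): d = {'a': [17, 12], 'b': [17]}
After line 3 (b.extend(a) appends [17, 12]): d = {'a': [17, 12], 'b': [17, 17, 12]}
After line 4: result = d['b'] = [17, 17, 12]

{'a': [17, 12], 'b': [17, 17, 12]}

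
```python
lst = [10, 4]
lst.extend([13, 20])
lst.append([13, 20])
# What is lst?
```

After line 1: lst = [10, 4]
After line 2 (extend unpacks [13, 20]): lst = [10, 4, 13, 20]
After line 3 (append adds [13, 20] as single element): lst = [10, 4, 13, 20, [13, 20]]

[10, 4, 13, 20, [13, 20]]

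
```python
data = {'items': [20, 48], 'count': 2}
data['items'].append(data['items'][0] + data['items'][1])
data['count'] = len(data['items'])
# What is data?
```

After line 1: data = {'items': [20, 48], 'count': 2}
After line 2 (append 20 + 48 = 68): data = {'items': [20, 48, 68], 'count': 2}
After line 3 (count = len(items) = 3): data = {'items': [20, 48, 68], 'count': 3}

{'items': [20, 48, 68], 'count': 3}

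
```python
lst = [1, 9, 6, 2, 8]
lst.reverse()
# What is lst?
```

[8, 2, 6, 9, 1]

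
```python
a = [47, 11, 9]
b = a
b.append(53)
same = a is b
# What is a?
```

After line 1: a = [47, 11, 9]
After line 2 (b = a is an alias, same object): a = [47, 11, 9], b = [47, 11, 9]
After line 3 (b.append mutates the shared list): a = [47, 11, 9, 53], b = [47, 11, 9, 53]
After line 4 (same = a is b; same object -> True): same = True

[47, 11, 9, 53]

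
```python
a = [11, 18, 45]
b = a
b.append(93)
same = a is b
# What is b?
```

After line 1: a = [11, 18, 45]
After line 2 (b = a is an alias, same object): a = [11, 18, 45], b = [11, 18, 45]
After line 3 (b.append mutates the shared list): a = [11, 18, 45, 93], b = [11, 18, 45, 93]
After line 4 (same = a is b; same object -> True): same = True

[11, 18, 45, 93]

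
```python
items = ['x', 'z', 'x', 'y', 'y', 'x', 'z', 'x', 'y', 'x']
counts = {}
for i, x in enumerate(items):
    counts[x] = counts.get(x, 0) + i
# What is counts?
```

Initial: counts = {}, items = ['x', 'z', 'x', 'y', 'y', 'x', 'z', 'x', 'y', 'x']
i=0, x='x': counts = {'x': 0}
i=1, x='z': counts = {'x': 0, 'z': 1}
i=2, x='x': counts = {'x': 2, 'z': 1}
i=3, x='y': counts = {'x': 2, 'z': 1, 'y': 3}
i=4, x='y': counts = {'x': 2, 'z': 1, 'y': 7}
i=5, x='x': counts = {'x': 7, 'z': 1, 'y': 7}
i=6, x='z': counts = {'x': 7, 'z': 7, 'y': 7}
i=7, x='x': counts = {'x': 14, 'z': 7, 'y': 7}
i=8, x='y': counts = {'x': 14, 'z': 7, 'y': 15}
i=9, x='x': counts = {'x': 23, 'z': 7, 'y': 15}

{'x': 23, 'z': 7, 'y': 15}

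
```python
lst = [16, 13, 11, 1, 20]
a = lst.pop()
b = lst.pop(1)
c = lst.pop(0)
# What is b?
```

After line 1: lst = [16, 13, 11, 1, 20]
After line 2 (pop() -> a = 20): lst = [16, 13, 11, 1]
After line 3 (pop(1) -> b = 13): lst = [16, 11, 1]
After line 4 (pop(0) -> c = 16): lst = [11, 1]

13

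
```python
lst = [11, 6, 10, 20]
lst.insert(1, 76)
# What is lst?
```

[11, 76, 6, 10, 20]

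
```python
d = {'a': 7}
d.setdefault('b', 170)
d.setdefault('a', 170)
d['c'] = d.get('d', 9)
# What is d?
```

After line 1: d = {'a': 7}
After line 2 (setdefault adds 'b'=170): d = {'a': 7, 'b': 170}
After line 3 (setdefault 'a' no-op, already exists): d = {'a': 7, 'b': 170}
After line 4 (get('d', 9) returns default since 'd' not in d): d = {'a': 7, 'b': 170, 'c': 9}

{'a': 7, 'b': 170, 'c': 9}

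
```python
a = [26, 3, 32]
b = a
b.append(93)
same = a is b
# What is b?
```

After line 1: a = [26, 3, 32]
After line 2 (b = a is an alias, same object): a = [26, 3, 32], b = [26, 3, 32]
After line 3 (b.append mutates the shared list): a = [26, 3, 32, 93], b = [26, 3, 32, 93]
After line 4 (same = a is b; same object -> True): same = True

[26, 3, 32, 93]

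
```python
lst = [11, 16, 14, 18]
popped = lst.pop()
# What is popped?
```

18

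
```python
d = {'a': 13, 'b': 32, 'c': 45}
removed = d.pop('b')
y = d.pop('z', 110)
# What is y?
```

After line 1: d = {'a': 13, 'b': 32, 'c': 45}
After line 2 (pop 'b' returns 32): d = {'a': 13, 'c': 45}, removed = 32
After line 3 (pop 'z' missing, returns default 110): d = {'a': 13, 'c': 45}, y = 110

110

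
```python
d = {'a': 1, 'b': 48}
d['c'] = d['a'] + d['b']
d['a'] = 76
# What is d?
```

After line 1: d = {'a': 1, 'b': 48}
After line 2 (d['c'] = 1 + 48): d = {'a': 1, 'b': 48, 'c': 49}
After line 3: d = {'a': 76, 'b': 48, 'c': 49}

{'a': 76, 'b': 48, 'c': 49}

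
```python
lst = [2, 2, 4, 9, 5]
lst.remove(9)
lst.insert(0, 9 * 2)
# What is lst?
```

After line 1: lst = [2, 2, 4, 9, 5]
After line 2 (remove first 9): lst = [2, 2, 4, 5]
After line 3 (insert 18 at index 0): lst = [18, 2, 2, 4, 5]

[18, 2, 2, 4, 5]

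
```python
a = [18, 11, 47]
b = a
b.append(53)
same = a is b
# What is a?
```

After line 1: a = [18, 11, 47]
After line 2 (b = a is an alias, same object): a = [18, 11, 47], b = [18, 11, 47]
After line 3 (b.append mutates the shared list): a = [18, 11, 47, 53], b = [18, 11, 47, 53]
After line 4 (same = a is b; same object -> True): same = True

[18, 11, 47, 53]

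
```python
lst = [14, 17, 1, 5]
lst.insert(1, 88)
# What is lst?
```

[14, 88, 17, 1, 5]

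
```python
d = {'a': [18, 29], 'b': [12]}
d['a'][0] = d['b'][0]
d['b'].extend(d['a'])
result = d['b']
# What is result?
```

After line 1: d = {'a': [18, 29], 'b': [12]}
After line 2 (a[0] = b[0] = 12): d = {'a': [12, 29], 'b': [12]}
After line 3 (b.extend(a) appends [12, 29]): d = {'a': [12, 29], 'b': [12, 12, 29]}
After line 4: result = d['b'] = [12, 12, 29]

[12, 12, 29]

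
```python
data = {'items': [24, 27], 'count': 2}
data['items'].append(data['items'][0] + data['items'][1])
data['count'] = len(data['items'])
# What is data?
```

After line 1: data = {'items': [24, 27], 'count': 2}
After line 2 (append 24 + 27 = 51): data = {'items': [24, 27, 51], 'count': 2}
After line 3 (count = len(items) = 3): data = {'items': [24, 27, 51], 'count': 3}

{'items': [24, 27, 51], 'count': 3}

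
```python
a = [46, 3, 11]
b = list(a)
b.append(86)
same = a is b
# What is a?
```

After line 1: a = [46, 3, 11]
After line 2 (b = list(a) is a shallow copy, new object): a = [46, 3, 11], b = [46, 3, 11]
After line 3 (append only mutates b): a = [46, 3, 11], b = [46, 3, 11, 86]
After line 4 (same = a is b; different objects -> False): same = False

[46, 3, 11]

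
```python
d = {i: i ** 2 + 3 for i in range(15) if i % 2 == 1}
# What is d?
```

{1: 4, 3: 12, 5: 28, 7: 52, 9: 84, 11: 124, 13: 172}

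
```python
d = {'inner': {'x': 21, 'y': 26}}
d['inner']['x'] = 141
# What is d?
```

After line 1: d = {'inner': {'x': 21, 'y': 26}}
After line 2 (inner x overwritten): d = {'inner': {'x': 141, 'y': 26}}

{'inner': {'x': 141, 'y': 26}}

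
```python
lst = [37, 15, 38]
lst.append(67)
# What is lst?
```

[37, 15, 38, 67]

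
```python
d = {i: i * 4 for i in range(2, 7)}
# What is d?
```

{2: 8, 3: 12, 4: 16, 5: 20, 6: 24}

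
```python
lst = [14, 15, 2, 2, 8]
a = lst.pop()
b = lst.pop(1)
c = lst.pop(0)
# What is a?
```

After line 1: lst = [14, 15, 2, 2, 8]
After line 2 (pop() -> a = 8): lst = [14, 15, 2, 2]
After line 3 (pop(1) -> b = 15): lst = [14, 2, 2]
After line 4 (pop(0) -> c = 14): lst = [2, 2]

8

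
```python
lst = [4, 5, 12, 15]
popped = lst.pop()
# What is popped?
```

15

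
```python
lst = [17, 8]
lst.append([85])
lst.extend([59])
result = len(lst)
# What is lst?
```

After line 1: lst = [17, 8]
After line 2 (append adds [85] as single element): lst = [17, 8, [85]]
After line 3 (extend unpacks [59], adds 59): lst = [17, 8, [85], 59]
After line 4: result = len(lst) = 4

[17, 8, [85], 59]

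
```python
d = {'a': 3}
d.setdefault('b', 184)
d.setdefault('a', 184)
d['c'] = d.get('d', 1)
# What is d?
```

After line 1: d = {'a': 3}
After line 2 (setdefault adds 'b'=184): d = {'a': 3, 'b': 184}
After line 3 (setdefault 'a' no-op, already exists): d = {'a': 3, 'b': 184}
After line 4 (get('d', 1) returns default since 'd' not in d): d = {'a': 3, 'b': 184, 'c': 1}

{'a': 3, 'b': 184, 'c': 1}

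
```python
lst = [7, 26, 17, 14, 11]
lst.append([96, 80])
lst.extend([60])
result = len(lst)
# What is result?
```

After line 1: lst = [7, 26, 17, 14, 11]
After line 2 (append adds [96, 80] as single element): lst = [7, 26, 17, 14, 11, [96, 80]]
After line 3 (extend unpacks [60], adds 60): lst = [7, 26, 17, 14, 11, [96, 80], 60]
After line 4: result = len(lst) = 7

7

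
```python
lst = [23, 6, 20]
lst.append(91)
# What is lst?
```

[23, 6, 20, 91]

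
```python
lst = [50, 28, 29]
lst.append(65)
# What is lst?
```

[50, 28, 29, 65]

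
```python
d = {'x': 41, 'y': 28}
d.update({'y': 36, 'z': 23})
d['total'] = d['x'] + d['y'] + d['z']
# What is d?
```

After line 1: d = {'x': 41, 'y': 28}
After line 2 (y overwritten, z added): d = {'x': 41, 'y': 36, 'z': 23}
After line 3 (total = 41 + 36 + 23 = 100): d = {'x': 41, 'y': 36, 'z': 23, 'total': 100}

{'x': 41, 'y': 36, 'z': 23, 'total': 100}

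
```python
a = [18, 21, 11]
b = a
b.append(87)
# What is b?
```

After line 1: a = [18, 21, 11]
After line 2 (b = a is an alias, same object): a = [18, 21, 11], b = [18, 21, 11]
After line 3 (b.append mutates the shared list): a = [18, 21, 11, 87], b = [18, 21, 11, 87]

[18, 21, 11, 87]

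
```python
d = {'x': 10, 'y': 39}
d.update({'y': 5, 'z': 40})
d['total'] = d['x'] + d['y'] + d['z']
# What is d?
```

After line 1: d = {'x': 10, 'y': 39}
After line 2 (y overwritten, z added): d = {'x': 10, 'y': 5, 'z': 40}
After line 3 (total = 10 + 5 + 40 = 55): d = {'x': 10, 'y': 5, 'z': 40, 'total': 55}

{'x': 10, 'y': 5, 'z': 40, 'total': 55}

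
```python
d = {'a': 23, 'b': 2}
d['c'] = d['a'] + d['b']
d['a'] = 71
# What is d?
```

After line 1: d = {'a': 23, 'b': 2}
After line 2 (d['c'] = 23 + 2): d = {'a': 23, 'b': 2, 'c': 25}
After line 3: d = {'a': 71, 'b': 2, 'c': 25}

{'a': 71, 'b': 2, 'c': 25}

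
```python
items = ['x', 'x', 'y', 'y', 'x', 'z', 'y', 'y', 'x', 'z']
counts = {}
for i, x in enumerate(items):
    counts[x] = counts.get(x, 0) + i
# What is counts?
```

Initial: counts = {}, items = ['x', 'x', 'y', 'y', 'x', 'z', 'y', 'y', 'x', 'z']
i=0, x='x': counts = {'x': 0}
i=1, x='x': counts = {'x': 1}
i=2, x='y': counts = {'x': 1, 'y': 2}
i=3, x='y': counts = {'x': 1, 'y': 5}
i=4, x='x': counts = {'x': 5, 'y': 5}
i=5, x='z': counts = {'x': 5, 'y': 5, 'z': 5}
i=6, x='y': counts = {'x': 5, 'y': 11, 'z': 5}
i=7, x='y': counts = {'x': 5, 'y': 18, 'z': 5}
i=8, x='x': counts = {'x': 13, 'y': 18, 'z': 5}
i=9, x='z': counts = {'x': 13, 'y': 18, 'z': 14}

{'x': 13, 'y': 18, 'z': 14}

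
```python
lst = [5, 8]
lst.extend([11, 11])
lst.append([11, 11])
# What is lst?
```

After line 1: lst = [5, 8]
After line 2 (extend unpacks [11, 11]): lst = [5, 8, 11, 11]
After line 3 (append adds [11, 11] as single element): lst = [5, 8, 11, 11, [11, 11]]

[5, 8, 11, 11, [11, 11]]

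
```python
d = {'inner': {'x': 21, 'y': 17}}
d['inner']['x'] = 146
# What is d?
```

After line 1: d = {'inner': {'x': 21, 'y': 17}}
After line 2 (inner x overwritten): d = {'inner': {'x': 146, 'y': 17}}

{'inner': {'x': 146, 'y': 17}}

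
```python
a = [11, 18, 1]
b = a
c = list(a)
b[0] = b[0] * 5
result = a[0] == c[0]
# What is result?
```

After line 1: a = [11, 18, 1]
After line 2 (b = a, alias): a = [11, 18, 1], b = [11, 18, 1]
After line 3 (c = list(a) is a copy, new object): c = [11, 18, 1]
After line 4 (b[0] = 11 * 5 = 55; mutates shared a/b): a = b = [55, 18, 1], c = [11, 18, 1]
After line 5 (a[0] = 55, c[0] = 11; result = False)

False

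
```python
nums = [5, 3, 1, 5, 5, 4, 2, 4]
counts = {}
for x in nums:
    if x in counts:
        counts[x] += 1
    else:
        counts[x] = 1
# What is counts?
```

Initial: counts = {}, nums = [5, 3, 1, 5, 5, 4, 2, 4]
See 5: counts = {5: 1}
See 3: counts = {5: 1, 3: 1}
See 1: counts = {5: 1, 3: 1, 1: 1}
See 5: counts = {5: 2, 3: 1, 1: 1}
See 5: counts = {5: 3, 3: 1, 1: 1}
See 4: counts = {5: 3, 3: 1, 1: 1, 4: 1}
See 2: counts = {5: 3, 3: 1, 1: 1, 4: 1, 2: 1}
See 4: counts = {5: 3, 3: 1, 1: 1, 4: 2, 2: 1}

{5: 3, 3: 1, 1: 1, 4: 2, 2: 1}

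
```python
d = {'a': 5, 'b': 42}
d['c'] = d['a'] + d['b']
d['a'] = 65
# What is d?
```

After line 1: d = {'a': 5, 'b': 42}
After line 2 (d['c'] = 5 + 42): d = {'a': 5, 'b': 42, 'c': 47}
After line 3: d = {'a': 65, 'b': 42, 'c': 47}

{'a': 65, 'b': 42, 'c': 47}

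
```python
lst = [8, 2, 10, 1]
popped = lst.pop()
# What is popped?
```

1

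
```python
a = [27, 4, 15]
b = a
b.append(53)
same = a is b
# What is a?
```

After line 1: a = [27, 4, 15]
After line 2 (b = a is an alias, same object): a = [27, 4, 15], b = [27, 4, 15]
After line 3 (b.append mutates the shared list): a = [27, 4, 15, 53], b = [27, 4, 15, 53]
After line 4 (same = a is b; same object -> True): same = True

[27, 4, 15, 53]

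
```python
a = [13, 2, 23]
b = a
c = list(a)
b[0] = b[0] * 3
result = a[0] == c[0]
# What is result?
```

After line 1: a = [13, 2, 23]
After line 2 (b = a, alias): a = [13, 2, 23], b = [13, 2, 23]
After line 3 (c = list(a) is a copy, new object): c = [13, 2, 23]
After line 4 (b[0] = 13 * 3 = 39; mutates shared a/b): a = b = [39, 2, 23], c = [13, 2, 23]
After line 5 (a[0] = 39, c[0] = 13; result = False)

False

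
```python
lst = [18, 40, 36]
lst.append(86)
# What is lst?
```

[18, 40, 36, 86]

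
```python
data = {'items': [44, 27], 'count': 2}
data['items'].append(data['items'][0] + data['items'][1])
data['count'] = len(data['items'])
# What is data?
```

After line 1: data = {'items': [44, 27], 'count': 2}
After line 2 (append 44 + 27 = 71): data = {'items': [44, 27, 71], 'count': 2}
After line 3 (count = len(items) = 3): data = {'items': [44, 27, 71], 'count': 3}

{'items': [44, 27, 71], 'count': 3}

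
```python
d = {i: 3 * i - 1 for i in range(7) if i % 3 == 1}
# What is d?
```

{1: 2, 4: 11}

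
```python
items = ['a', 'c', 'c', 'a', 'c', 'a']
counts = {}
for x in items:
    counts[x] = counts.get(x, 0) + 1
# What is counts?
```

Initial: counts = {}, items = ['a', 'c', 'c', 'a', 'c', 'a']
See 'a': counts = {'a': 1}
See 'c': counts = {'a': 1, 'c': 1}
See 'c': counts = {'a': 1, 'c': 2}
See 'a': counts = {'a': 2, 'c': 2}
See 'c': counts = {'a': 2, 'c': 3}
See 'a': counts = {'a': 3, 'c': 3}

{'a': 3, 'c': 3}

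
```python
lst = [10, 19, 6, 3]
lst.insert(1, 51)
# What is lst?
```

[10, 51, 19, 6, 3]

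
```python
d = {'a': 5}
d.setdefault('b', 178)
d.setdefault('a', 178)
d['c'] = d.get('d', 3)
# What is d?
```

After line 1: d = {'a': 5}
After line 2 (setdefault adds 'b'=178): d = {'a': 5, 'b': 178}
After line 3 (setdefault 'a' no-op, already exists): d = {'a': 5, 'b': 178}
After line 4 (get('d', 3) returns default since 'd' not in d): d = {'a': 5, 'b': 178, 'c': 3}

{'a': 5, 'b': 178, 'c': 3}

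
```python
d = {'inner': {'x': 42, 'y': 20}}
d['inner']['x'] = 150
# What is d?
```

After line 1: d = {'inner': {'x': 42, 'y': 20}}
After line 2 (inner x overwritten): d = {'inner': {'x': 150, 'y': 20}}

{'inner': {'x': 150, 'y': 20}}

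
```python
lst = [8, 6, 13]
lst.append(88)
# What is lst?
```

[8, 6, 13, 88]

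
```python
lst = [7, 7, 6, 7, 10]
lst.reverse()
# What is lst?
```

[10, 7, 6, 7, 7]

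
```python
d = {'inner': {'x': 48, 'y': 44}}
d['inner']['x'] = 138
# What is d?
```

After line 1: d = {'inner': {'x': 48, 'y': 44}}
After line 2 (inner x overwritten): d = {'inner': {'x': 138, 'y': 44}}

{'inner': {'x': 138, 'y': 44}}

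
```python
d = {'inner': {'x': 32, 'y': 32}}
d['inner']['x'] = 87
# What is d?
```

After line 1: d = {'inner': {'x': 32, 'y': 32}}
After line 2 (inner x overwritten): d = {'inner': {'x': 87, 'y': 32}}

{'inner': {'x': 87, 'y': 32}}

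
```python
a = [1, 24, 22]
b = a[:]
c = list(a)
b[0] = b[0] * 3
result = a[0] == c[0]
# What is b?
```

After line 1: a = [1, 24, 22]
After line 2 (b = a[:], copy): a = [1, 24, 22], b = [1, 24, 22]
After line 3 (c = list(a) is a copy, new object): c = [1, 24, 22]
After line 4 (b[0] = 1 * 3 = 3; only b mutates (copy)): a = [1, 24, 22], b = [3, 24, 22], c = [1, 24, 22]
After line 5 (a[0] = 1, c[0] = 1; result = True)

[3, 24, 22]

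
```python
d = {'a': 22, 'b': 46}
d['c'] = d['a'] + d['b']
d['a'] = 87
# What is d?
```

After line 1: d = {'a': 22, 'b': 46}
After line 2 (d['c'] = 22 + 46): d = {'a': 22, 'b': 46, 'c': 68}
After line 3: d = {'a': 87, 'b': 46, 'c': 68}

{'a': 87, 'b': 46, 'c': 68}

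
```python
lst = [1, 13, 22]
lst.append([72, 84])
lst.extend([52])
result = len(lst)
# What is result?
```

After line 1: lst = [1, 13, 22]
After line 2 (append adds [72, 84] as single element): lst = [1, 13, 22, [72, 84]]
After line 3 (extend unpacks [52], adds 52): lst = [1, 13, 22, [72, 84], 52]
After line 4: result = len(lst) = 5

5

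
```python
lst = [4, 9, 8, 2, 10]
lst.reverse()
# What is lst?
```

[10, 2, 8, 9, 4]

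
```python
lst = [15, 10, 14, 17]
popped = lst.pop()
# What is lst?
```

[15, 10, 14]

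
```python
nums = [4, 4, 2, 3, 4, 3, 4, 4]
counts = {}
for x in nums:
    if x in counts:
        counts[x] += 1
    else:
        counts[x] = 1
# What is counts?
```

Initial: counts = {}, nums = [4, 4, 2, 3, 4, 3, 4, 4]
See 4: counts = {4: 1}
See 4: counts = {4: 2}
See 2: counts = {4: 2, 2: 1}
See 3: counts = {4: 2, 2: 1, 3: 1}
See 4: counts = {4: 3, 2: 1, 3: 1}
See 3: counts = {4: 3, 2: 1, 3: 2}
See 4: counts = {4: 4, 2: 1, 3: 2}
See 4: counts = {4: 5, 2: 1, 3: 2}

{4: 5, 2: 1, 3: 2}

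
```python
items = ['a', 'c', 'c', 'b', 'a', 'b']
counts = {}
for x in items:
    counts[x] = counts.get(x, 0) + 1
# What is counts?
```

Initial: counts = {}, items = ['a', 'c', 'c', 'b', 'a', 'b']
See 'a': counts = {'a': 1}
See 'c': counts = {'a': 1, 'c': 1}
See 'c': counts = {'a': 1, 'c': 2}
See 'b': counts = {'a': 1, 'c': 2, 'b': 1}
See 'a': counts = {'a': 2, 'c': 2, 'b': 1}
See 'b': counts = {'a': 2, 'c': 2, 'b': 2}

{'a': 2, 'c': 2, 'b': 2}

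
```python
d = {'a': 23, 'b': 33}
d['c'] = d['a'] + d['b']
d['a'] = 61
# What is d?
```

After line 1: d = {'a': 23, 'b': 33}
After line 2 (d['c'] = 23 + 33): d = {'a': 23, 'b': 33, 'c': 56}
After line 3: d = {'a': 61, 'b': 33, 'c': 56}

{'a': 61, 'b': 33, 'c': 56}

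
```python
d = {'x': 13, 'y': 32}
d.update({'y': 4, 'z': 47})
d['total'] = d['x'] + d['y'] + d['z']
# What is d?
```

After line 1: d = {'x': 13, 'y': 32}
After line 2 (y overwritten, z added): d = {'x': 13, 'y': 4, 'z': 47}
After line 3 (total = 13 + 4 + 47 = 64): d = {'x': 13, 'y': 4, 'z': 47, 'total': 64}

{'x': 13, 'y': 4, 'z': 47, 'total': 64}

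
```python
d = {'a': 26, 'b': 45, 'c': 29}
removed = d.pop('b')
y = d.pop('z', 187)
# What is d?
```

After line 1: d = {'a': 26, 'b': 45, 'c': 29}
After line 2 (pop 'b' returns 45): d = {'a': 26, 'c': 29}, removed = 45
After line 3 (pop 'z' missing, returns default 187): d = {'a': 26, 'c': 29}, y = 187

{'a': 26, 'c': 29}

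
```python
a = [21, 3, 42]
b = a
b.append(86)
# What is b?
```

After line 1: a = [21, 3, 42]
After line 2 (b = a is an alias, same object): a = [21, 3, 42], b = [21, 3, 42]
After line 3 (b.append mutates the shared list): a = [21, 3, 42, 86], b = [21, 3, 42, 86]

[21, 3, 42, 86]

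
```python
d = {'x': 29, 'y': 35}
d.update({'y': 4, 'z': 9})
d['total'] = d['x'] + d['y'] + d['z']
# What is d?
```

After line 1: d = {'x': 29, 'y': 35}
After line 2 (y overwritten, z added): d = {'x': 29, 'y': 4, 'z': 9}
After line 3 (total = 29 + 4 + 9 = 42): d = {'x': 29, 'y': 4, 'z': 9, 'total': 42}

{'x': 29, 'y': 4, 'z': 9, 'total': 42}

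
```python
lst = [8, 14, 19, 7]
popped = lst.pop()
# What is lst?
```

[8, 14, 19]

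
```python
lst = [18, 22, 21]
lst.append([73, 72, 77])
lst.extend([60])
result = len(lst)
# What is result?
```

After line 1: lst = [18, 22, 21]
After line 2 (append adds [73, 72, 77] as single element): lst = [18, 22, 21, [73, 72, 77]]
After line 3 (extend unpacks [60], adds 60): lst = [18, 22, 21, [73, 72, 77], 60]
After line 4: result = len(lst) = 5

5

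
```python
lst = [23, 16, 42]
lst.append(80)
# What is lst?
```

[23, 16, 42, 80]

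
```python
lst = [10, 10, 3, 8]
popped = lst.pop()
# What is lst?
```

[10, 10, 3]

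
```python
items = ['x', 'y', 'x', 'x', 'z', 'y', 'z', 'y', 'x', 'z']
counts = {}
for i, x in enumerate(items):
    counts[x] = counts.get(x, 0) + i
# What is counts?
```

Initial: counts = {}, items = ['x', 'y', 'x', 'x', 'z', 'y', 'z', 'y', 'x', 'z']
i=0, x='x': counts = {'x': 0}
i=1, x='y': counts = {'x': 0, 'y': 1}
i=2, x='x': counts = {'x': 2, 'y': 1}
i=3, x='x': counts = {'x': 5, 'y': 1}
i=4, x='z': counts = {'x': 5, 'y': 1, 'z': 4}
i=5, x='y': counts = {'x': 5, 'y': 6, 'z': 4}
i=6, x='z': counts = {'x': 5, 'y': 6, 'z': 10}
i=7, x='y': counts = {'x': 5, 'y': 13, 'z': 10}
i=8, x='x': counts = {'x': 13, 'y': 13, 'z': 10}
i=9, x='z': counts = {'x': 13, 'y': 13, 'z': 19}

{'x': 13, 'y': 13, 'z': 19}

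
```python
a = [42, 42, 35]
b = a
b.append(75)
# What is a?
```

After line 1: a = [42, 42, 35]
After line 2 (b = a is an alias, same object): a = [42, 42, 35], b = [42, 42, 35]
After line 3 (b.append mutates the shared list): a = [42, 42, 35, 75], b = [42, 42, 35, 75]

[42, 42, 35, 75]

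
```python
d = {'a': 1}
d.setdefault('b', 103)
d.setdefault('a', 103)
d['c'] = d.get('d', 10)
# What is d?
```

After line 1: d = {'a': 1}
After line 2 (setdefault adds 'b'=103): d = {'a': 1, 'b': 103}
After line 3 (setdefault 'a' no-op, already exists): d = {'a': 1, 'b': 103}
After line 4 (get('d', 10) returns default since 'd' not in d): d = {'a': 1, 'b': 103, 'c': 10}

{'a': 1, 'b': 103, 'c': 10}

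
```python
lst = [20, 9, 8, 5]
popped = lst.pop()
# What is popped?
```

5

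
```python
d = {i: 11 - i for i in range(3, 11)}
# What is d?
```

{3: 8, 4: 7, 5: 6, 6: 5, 7: 4, 8: 3, 9: 2, 10: 1}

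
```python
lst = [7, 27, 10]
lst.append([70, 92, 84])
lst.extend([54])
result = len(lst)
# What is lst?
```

After line 1: lst = [7, 27, 10]
After line 2 (append adds [70, 92, 84] as single element): lst = [7, 27, 10, [70, 92, 84]]
After line 3 (extend unpacks [54], adds 54): lst = [7, 27, 10, [70, 92, 84], 54]
After line 4: result = len(lst) = 5

[7, 27, 10, [70, 92, 84], 54]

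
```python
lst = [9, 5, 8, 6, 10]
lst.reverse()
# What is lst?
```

[10, 6, 8, 5, 9]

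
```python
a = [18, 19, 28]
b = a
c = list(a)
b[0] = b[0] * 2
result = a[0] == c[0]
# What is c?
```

After line 1: a = [18, 19, 28]
After line 2 (b = a, alias): a = [18, 19, 28], b = [18, 19, 28]
After line 3 (c = list(a) is a copy, new object): c = [18, 19, 28]
After line 4 (b[0] = 18 * 2 = 36; mutates shared a/b): a = b = [36, 19, 28], c = [18, 19, 28]
After line 5 (a[0] = 36, c[0] = 18; result = False)

[18, 19, 28]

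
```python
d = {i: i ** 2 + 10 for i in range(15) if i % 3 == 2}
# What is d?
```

{2: 14, 5: 35, 8: 74, 11: 131, 14: 206}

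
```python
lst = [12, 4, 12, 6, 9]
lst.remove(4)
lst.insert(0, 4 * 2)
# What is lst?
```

After line 1: lst = [12, 4, 12, 6, 9]
After line 2 (remove first 4): lst = [12, 12, 6, 9]
After line 3 (insert 8 at index 0): lst = [8, 12, 12, 6, 9]

[8, 12, 12, 6, 9]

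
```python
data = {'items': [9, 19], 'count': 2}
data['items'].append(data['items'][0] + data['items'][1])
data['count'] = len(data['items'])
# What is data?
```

After line 1: data = {'items': [9, 19], 'count': 2}
After line 2 (append 9 + 19 = 28): data = {'items': [9, 19, 28], 'count': 2}
After line 3 (count = len(items) = 3): data = {'items': [9, 19, 28], 'count': 3}

{'items': [9, 19, 28], 'count': 3}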